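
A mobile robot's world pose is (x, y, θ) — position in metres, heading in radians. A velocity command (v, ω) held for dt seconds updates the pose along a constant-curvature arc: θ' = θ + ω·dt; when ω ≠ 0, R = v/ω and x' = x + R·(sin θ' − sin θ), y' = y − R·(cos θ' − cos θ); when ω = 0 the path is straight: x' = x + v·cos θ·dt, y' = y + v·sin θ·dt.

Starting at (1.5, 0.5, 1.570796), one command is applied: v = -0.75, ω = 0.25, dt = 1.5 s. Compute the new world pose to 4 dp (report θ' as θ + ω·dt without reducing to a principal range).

θ' = 1.5708 + 0.25·1.5 = 1.9458
R = v/ω = -0.75/0.25 = -3.0000
x' = 1.5 + -3.0000·(sin 1.9458 − sin 1.5708) = 1.7085
y' = 0.5 − -3.0000·(cos 1.9458 − cos 1.5708) = -0.5988

(1.7085, -0.5988, 1.9458)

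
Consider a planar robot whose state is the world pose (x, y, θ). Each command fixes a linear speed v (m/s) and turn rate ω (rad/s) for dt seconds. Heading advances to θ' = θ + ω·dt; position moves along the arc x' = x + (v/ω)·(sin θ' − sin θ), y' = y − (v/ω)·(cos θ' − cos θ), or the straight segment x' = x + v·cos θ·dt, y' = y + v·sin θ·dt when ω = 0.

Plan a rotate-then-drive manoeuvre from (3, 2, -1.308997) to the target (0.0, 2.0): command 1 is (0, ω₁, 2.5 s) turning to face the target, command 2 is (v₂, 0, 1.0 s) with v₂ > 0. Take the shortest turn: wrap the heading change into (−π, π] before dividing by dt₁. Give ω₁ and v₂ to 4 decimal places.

heading to target = atan2(2−2, 0−3) = 3.1416
Δθ = wrap(3.1416 − -1.3090) = -1.8326; ω₁ = Δθ/dt₁ = -0.7330
distance = √((0−3)² + (2−2)²) = 3.0000; v₂ = distance/dt₂ = 3.0000

ω₁ = -0.7330, v₂ = 3.0000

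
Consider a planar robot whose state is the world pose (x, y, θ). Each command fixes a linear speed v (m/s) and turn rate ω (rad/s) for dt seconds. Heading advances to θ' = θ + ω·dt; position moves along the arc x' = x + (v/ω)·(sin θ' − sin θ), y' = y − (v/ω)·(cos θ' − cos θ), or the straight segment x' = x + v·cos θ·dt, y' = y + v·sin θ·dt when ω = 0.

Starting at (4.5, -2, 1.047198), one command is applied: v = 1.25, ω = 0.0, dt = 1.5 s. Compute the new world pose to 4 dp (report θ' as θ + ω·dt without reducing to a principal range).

(5.4375, -0.3762, 1.0472)

θ' = 1.0472 + 0.0·1.5 = 1.0472
ω = 0 → straight: x' = 4.5 + 1.25·cos(1.0472)·1.5 = 5.4375
y' = -2 + 1.25·sin(1.0472)·1.5 = -0.3762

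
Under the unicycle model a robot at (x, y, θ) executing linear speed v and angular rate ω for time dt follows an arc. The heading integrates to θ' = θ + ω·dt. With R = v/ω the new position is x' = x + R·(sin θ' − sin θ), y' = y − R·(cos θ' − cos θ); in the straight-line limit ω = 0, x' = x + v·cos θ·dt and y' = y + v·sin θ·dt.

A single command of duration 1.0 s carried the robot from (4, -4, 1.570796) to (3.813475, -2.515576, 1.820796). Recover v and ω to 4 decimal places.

v = 1.5000, ω = 0.2500

Δθ = 1.820796 − 1.570796 = 0.250000
ω = Δθ/dt = 0.250000/1.0 = 0.2500
R = −Δy/(cos θ' − cos θ) = 6.0000
v = R·ω = 6.0000·0.2500 = 1.5000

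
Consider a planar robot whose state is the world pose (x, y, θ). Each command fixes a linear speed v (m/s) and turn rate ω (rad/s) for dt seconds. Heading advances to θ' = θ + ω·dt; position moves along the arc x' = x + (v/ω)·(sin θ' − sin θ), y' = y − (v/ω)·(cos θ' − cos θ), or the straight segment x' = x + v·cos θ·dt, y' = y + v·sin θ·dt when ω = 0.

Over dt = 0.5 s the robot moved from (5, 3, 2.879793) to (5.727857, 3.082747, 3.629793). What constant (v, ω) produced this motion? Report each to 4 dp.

Δθ = 3.629793 − 2.879793 = 0.750000
ω = Δθ/dt = 0.750000/0.5 = 1.5000
R = Δx/(sin θ' − sin θ) = -1.0000
v = R·ω = -1.0000·1.5000 = -1.5000

v = -1.5000, ω = 1.5000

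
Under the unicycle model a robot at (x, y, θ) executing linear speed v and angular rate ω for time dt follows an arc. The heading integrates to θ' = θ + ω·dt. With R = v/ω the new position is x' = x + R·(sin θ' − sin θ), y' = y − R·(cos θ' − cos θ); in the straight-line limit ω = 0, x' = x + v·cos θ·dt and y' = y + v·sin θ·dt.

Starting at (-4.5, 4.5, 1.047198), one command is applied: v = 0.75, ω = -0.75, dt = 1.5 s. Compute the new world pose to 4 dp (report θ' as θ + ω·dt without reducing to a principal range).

θ' = 1.0472 + -0.75·1.5 = -0.0778
R = v/ω = 0.75/-0.75 = -1.0000
x' = -4.5 + -1.0000·(sin -0.0778 − sin 1.0472) = -3.5563
y' = 4.5 − -1.0000·(cos -0.0778 − cos 1.0472) = 4.9970

(-3.5563, 4.9970, -0.0778)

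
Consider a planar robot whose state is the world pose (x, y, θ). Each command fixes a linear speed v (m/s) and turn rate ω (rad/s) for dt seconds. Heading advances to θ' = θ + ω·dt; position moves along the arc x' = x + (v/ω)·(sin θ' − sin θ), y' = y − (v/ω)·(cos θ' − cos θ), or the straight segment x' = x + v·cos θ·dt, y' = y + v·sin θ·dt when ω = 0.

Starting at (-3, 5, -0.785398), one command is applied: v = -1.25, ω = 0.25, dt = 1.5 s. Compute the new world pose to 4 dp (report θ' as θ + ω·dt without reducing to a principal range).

θ' = -0.7854 + 0.25·1.5 = -0.4104
R = v/ω = -1.25/0.25 = -5.0000
x' = -3 + -5.0000·(sin -0.4104 − sin -0.7854) = -4.5407
y' = 5 − -5.0000·(cos -0.4104 − cos -0.7854) = 6.0493

(-4.5407, 6.0493, -0.4104)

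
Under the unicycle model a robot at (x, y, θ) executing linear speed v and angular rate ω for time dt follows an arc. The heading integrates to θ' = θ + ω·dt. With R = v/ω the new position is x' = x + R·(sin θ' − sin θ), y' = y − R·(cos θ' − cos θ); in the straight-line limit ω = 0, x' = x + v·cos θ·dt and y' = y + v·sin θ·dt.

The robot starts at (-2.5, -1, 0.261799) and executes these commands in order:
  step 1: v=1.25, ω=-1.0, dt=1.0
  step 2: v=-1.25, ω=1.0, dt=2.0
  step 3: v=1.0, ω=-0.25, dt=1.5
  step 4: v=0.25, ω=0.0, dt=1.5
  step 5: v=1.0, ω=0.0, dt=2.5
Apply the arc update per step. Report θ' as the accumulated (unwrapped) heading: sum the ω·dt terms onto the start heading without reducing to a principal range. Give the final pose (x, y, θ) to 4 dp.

(-0.8402, 1.7122, 0.8868)

step 1: θ'=-0.7382 (R=-1.2500) → pose (-1.3353, -1.2828, -0.7382)
step 2: θ'=1.2618 (R=-1.2500) → pose (-3.3673, -1.8273, 1.2618)
step 3: θ'=0.8868 (R=-4.0000) → pose (-2.6569, -0.5161, 0.8868)
step 4: θ'=0.8868 (straight) → pose (-2.4200, -0.2255, 0.8868)
step 5: θ'=0.8868 (straight) → pose (-0.8402, 1.7122, 0.8868)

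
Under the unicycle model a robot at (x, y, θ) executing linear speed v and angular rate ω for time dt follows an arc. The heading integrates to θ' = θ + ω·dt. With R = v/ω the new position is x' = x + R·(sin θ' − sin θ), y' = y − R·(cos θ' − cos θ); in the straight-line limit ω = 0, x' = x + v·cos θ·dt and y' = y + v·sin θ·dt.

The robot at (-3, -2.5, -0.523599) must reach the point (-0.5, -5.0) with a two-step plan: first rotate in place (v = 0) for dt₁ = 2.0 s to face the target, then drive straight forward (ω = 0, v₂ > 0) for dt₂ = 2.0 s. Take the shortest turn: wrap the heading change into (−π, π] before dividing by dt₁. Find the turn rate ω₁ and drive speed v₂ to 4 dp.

ω₁ = -0.1309, v₂ = 1.7678

heading to target = atan2(-5−-2.5, -0.5−-3) = -0.7854
Δθ = wrap(-0.7854 − -0.5236) = -0.2618; ω₁ = Δθ/dt₁ = -0.1309
distance = √((-0.5−-3)² + (-5−-2.5)²) = 3.5355; v₂ = distance/dt₂ = 1.7678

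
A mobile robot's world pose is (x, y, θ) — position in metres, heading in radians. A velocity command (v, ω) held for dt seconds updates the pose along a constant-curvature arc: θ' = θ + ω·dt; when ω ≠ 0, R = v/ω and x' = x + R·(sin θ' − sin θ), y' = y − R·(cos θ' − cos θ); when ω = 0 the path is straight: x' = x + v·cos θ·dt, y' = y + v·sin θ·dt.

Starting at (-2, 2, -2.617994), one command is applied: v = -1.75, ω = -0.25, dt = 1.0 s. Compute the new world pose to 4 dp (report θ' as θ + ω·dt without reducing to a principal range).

(-0.3914, 2.6775, -2.8680)

θ' = -2.6180 + -0.25·1.0 = -2.8680
R = v/ω = -1.75/-0.25 = 7.0000
x' = -2 + 7.0000·(sin -2.8680 − sin -2.6180) = -0.3914
y' = 2 − 7.0000·(cos -2.8680 − cos -2.6180) = 2.6775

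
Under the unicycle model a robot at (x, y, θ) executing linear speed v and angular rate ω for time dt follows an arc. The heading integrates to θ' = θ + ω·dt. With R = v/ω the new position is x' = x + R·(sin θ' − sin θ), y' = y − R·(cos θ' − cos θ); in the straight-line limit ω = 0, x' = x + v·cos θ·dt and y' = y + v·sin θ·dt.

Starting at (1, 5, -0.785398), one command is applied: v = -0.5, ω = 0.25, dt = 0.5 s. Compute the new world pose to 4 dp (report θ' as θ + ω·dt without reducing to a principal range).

(0.8126, 5.1653, -0.6604)

θ' = -0.7854 + 0.25·0.5 = -0.6604
R = v/ω = -0.5/0.25 = -2.0000
x' = 1 + -2.0000·(sin -0.6604 − sin -0.7854) = 0.8126
y' = 5 − -2.0000·(cos -0.6604 − cos -0.7854) = 5.1653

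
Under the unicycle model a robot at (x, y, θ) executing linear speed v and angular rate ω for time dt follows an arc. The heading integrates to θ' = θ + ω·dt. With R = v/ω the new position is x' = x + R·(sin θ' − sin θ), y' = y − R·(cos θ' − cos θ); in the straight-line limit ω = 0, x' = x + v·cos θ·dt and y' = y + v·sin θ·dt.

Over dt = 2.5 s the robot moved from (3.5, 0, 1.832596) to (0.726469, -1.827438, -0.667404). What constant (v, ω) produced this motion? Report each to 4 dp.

Δθ = -0.667404 − 1.832596 = -2.500000
ω = Δθ/dt = -2.500000/2.5 = -1.0000
R = Δx/(sin θ' − sin θ) = 1.7500
v = R·ω = 1.7500·-1.0000 = -1.7500

v = -1.7500, ω = -1.0000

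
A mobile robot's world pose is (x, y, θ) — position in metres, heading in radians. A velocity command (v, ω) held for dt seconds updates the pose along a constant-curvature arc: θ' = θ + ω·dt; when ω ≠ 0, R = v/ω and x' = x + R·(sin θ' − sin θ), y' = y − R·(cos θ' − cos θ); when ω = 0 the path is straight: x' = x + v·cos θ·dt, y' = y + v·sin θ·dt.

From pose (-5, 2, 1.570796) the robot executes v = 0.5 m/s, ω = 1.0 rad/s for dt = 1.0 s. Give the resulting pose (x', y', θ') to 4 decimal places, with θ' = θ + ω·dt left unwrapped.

(-5.2298, 2.4207, 2.5708)

θ' = 1.5708 + 1.0·1.0 = 2.5708
R = v/ω = 0.5/1.0 = 0.5000
x' = -5 + 0.5000·(sin 2.5708 − sin 1.5708) = -5.2298
y' = 2 − 0.5000·(cos 2.5708 − cos 1.5708) = 2.4207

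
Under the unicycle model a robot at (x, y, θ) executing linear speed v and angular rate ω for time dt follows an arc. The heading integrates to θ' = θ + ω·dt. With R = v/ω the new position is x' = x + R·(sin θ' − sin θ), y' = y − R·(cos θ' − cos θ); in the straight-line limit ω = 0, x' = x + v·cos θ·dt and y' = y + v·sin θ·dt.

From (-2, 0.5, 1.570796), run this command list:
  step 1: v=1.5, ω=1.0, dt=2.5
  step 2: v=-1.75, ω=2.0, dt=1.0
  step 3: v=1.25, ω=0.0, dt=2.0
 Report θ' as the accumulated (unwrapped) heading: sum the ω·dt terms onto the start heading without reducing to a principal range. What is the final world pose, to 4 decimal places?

(-2.7744, 2.2497, 6.0708)

step 1: θ'=4.0708 (R=1.5000) → pose (-4.7017, 1.3977, 4.0708)
step 2: θ'=6.0708 (R=-0.8750) → pose (-5.2183, 2.7767, 6.0708)
step 3: θ'=6.0708 (straight) → pose (-2.7744, 2.2497, 6.0708)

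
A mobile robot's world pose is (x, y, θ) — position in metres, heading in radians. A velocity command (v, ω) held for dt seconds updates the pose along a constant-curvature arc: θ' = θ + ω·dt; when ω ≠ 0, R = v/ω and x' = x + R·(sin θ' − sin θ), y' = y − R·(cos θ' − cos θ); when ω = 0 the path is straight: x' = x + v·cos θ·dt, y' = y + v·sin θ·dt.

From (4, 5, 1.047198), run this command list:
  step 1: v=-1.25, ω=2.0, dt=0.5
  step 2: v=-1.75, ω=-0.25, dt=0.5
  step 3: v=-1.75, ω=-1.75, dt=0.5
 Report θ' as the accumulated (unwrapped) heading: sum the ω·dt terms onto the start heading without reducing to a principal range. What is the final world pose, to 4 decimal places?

(4.2647, 2.7561, 1.0472)

step 1: θ'=2.0472 (R=-0.6250) → pose (3.9859, 4.4009, 2.0472)
step 2: θ'=1.9222 (R=7.0000) → pose (4.3375, 3.6003, 1.9222)
step 3: θ'=1.0472 (R=1.0000) → pose (4.2647, 2.7561, 1.0472)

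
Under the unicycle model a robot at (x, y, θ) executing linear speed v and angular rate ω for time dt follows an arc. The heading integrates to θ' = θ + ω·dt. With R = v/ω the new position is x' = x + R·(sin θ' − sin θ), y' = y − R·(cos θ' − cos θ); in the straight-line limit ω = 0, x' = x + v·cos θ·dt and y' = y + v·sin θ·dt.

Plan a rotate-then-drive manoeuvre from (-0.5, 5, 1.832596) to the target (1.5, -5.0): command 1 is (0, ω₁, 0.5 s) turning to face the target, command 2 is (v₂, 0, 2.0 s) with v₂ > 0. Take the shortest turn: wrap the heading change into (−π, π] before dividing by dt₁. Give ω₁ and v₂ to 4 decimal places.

ω₁ = 6.1544, v₂ = 5.0990

heading to target = atan2(-5−5, 1.5−-0.5) = -1.3734
Δθ = wrap(-1.3734 − 1.8326) = 3.0772; ω₁ = Δθ/dt₁ = 6.1544
distance = √((1.5−-0.5)² + (-5−5)²) = 10.1980; v₂ = distance/dt₂ = 5.0990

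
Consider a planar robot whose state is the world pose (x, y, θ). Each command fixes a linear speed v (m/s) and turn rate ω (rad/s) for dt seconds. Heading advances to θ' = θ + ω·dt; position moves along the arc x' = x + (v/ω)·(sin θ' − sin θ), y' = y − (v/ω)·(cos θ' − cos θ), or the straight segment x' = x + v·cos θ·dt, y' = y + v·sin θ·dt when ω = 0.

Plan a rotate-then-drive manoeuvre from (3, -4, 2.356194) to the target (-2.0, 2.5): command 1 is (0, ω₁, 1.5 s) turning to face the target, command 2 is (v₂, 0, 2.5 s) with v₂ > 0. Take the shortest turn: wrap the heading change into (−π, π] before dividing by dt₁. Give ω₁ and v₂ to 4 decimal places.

heading to target = atan2(2.5−-4, -2−3) = 2.2265
Δθ = wrap(2.2265 − 2.3562) = -0.1297; ω₁ = Δθ/dt₁ = -0.0865
distance = √((-2−3)² + (2.5−-4)²) = 8.2006; v₂ = distance/dt₂ = 3.2802

ω₁ = -0.0865, v₂ = 3.2802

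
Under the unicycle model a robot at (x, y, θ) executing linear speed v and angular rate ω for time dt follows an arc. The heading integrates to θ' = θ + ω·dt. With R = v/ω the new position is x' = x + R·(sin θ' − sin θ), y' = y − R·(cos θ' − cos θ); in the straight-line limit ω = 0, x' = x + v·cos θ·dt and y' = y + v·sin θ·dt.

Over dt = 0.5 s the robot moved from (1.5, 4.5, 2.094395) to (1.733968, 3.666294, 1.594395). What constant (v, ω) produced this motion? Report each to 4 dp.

Δθ = 1.594395 − 2.094395 = -0.500000
ω = Δθ/dt = -0.500000/0.5 = -1.0000
R = −Δy/(cos θ' − cos θ) = 1.7500
v = R·ω = 1.7500·-1.0000 = -1.7500

v = -1.7500, ω = -1.0000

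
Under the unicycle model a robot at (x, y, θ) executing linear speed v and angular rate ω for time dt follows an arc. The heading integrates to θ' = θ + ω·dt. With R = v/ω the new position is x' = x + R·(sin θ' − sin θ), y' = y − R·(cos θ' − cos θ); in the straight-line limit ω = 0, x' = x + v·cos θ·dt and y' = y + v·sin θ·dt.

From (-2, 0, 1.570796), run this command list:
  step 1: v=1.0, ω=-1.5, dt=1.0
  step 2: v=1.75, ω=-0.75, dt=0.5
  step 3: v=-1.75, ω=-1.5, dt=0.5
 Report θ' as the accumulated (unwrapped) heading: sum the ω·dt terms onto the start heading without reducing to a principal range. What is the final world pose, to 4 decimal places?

step 1: θ'=0.0708 (R=-0.6667) → pose (-1.3805, 0.6650, 0.0708)
step 2: θ'=-0.3042 (R=-2.3333) → pose (-0.5165, 0.5637, -0.3042)
step 3: θ'=-1.0542 (R=1.1667) → pose (-1.1815, 1.1006, -1.0542)

(-1.1815, 1.1006, -1.0542)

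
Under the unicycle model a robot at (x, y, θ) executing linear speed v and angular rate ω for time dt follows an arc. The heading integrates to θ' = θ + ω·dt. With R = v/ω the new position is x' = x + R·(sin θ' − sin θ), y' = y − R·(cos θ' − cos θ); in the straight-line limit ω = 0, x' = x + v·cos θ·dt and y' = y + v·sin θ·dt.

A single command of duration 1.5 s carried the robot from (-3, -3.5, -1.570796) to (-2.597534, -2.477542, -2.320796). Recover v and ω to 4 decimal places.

v = -0.7500, ω = -0.5000

Δθ = -2.320796 − -1.570796 = -0.750000
ω = Δθ/dt = -0.750000/1.5 = -0.5000
R = −Δy/(cos θ' − cos θ) = 1.5000
v = R·ω = 1.5000·-0.5000 = -0.7500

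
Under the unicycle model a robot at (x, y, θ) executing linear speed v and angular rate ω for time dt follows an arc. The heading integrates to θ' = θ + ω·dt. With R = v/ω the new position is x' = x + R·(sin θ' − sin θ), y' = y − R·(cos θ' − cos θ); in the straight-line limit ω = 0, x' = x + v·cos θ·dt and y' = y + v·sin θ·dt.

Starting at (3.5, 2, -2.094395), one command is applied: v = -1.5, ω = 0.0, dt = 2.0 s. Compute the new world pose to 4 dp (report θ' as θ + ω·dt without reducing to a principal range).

(5.0000, 4.5981, -2.0944)

θ' = -2.0944 + 0.0·2.0 = -2.0944
ω = 0 → straight: x' = 3.5 + -1.5·cos(-2.0944)·2.0 = 5.0000
y' = 2 + -1.5·sin(-2.0944)·2.0 = 4.5981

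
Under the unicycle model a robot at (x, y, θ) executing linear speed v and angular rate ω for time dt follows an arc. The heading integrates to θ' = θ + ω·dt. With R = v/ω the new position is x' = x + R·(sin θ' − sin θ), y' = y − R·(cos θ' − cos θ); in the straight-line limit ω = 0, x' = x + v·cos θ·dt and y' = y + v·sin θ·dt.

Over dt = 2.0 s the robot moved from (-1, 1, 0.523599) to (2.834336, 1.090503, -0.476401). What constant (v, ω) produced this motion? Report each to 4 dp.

Δθ = -0.476401 − 0.523599 = -1.000000
ω = Δθ/dt = -1.000000/2.0 = -0.5000
R = Δx/(sin θ' − sin θ) = -4.0000
v = R·ω = -4.0000·-0.5000 = 2.0000

v = 2.0000, ω = -0.5000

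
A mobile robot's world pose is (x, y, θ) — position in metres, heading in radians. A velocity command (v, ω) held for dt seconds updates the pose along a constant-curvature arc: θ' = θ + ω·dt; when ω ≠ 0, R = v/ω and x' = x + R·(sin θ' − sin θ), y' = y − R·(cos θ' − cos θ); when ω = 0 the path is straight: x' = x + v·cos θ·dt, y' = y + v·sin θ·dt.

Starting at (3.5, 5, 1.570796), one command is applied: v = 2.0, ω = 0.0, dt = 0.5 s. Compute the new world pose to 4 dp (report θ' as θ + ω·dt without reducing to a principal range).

(3.5000, 6.0000, 1.5708)

θ' = 1.5708 + 0.0·0.5 = 1.5708
ω = 0 → straight: x' = 3.5 + 2.0·cos(1.5708)·0.5 = 3.5000
y' = 5 + 2.0·sin(1.5708)·0.5 = 6.0000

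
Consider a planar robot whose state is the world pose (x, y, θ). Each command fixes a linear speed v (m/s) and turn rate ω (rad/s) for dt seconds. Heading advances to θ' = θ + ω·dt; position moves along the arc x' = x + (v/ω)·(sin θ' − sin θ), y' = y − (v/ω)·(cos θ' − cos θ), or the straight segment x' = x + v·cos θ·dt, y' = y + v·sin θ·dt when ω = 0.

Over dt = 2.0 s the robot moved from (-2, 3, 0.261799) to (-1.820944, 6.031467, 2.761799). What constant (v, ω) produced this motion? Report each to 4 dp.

Δθ = 2.761799 − 0.261799 = 2.500000
ω = Δθ/dt = 2.500000/2.0 = 1.2500
R = −Δy/(cos θ' − cos θ) = 1.6000
v = R·ω = 1.6000·1.2500 = 2.0000

v = 2.0000, ω = 1.2500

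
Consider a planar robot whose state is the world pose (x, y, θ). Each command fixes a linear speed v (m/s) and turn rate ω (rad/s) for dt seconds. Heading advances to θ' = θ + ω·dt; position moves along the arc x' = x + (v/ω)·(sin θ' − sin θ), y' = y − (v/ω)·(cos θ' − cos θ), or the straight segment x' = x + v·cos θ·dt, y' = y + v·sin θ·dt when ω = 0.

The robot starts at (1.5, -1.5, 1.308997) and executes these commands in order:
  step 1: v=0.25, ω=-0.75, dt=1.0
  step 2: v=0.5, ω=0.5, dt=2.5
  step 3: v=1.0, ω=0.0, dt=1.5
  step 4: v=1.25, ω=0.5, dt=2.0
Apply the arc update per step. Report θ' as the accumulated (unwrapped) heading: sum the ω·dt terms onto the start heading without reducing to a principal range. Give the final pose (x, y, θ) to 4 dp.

step 1: θ'=0.5590 (R=-0.3333) → pose (1.6452, -1.3037, 0.5590)
step 2: θ'=1.8090 (R=1.0000) → pose (2.0866, -0.2199, 1.8090)
step 3: θ'=1.8090 (straight) → pose (1.7327, 1.2377, 1.8090)
step 4: θ'=2.8090 (R=2.5000) → pose (0.1195, 3.0108, 2.8090)

(0.1195, 3.0108, 2.8090)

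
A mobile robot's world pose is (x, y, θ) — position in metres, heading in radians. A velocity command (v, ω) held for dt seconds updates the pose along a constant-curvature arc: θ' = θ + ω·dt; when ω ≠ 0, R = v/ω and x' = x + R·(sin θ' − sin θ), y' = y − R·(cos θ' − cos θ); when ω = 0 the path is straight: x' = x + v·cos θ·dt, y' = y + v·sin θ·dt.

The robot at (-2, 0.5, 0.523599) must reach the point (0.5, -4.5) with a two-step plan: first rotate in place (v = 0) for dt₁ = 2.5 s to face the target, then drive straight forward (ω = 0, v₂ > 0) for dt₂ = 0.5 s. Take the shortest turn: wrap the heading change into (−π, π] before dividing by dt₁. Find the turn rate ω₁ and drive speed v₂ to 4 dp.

heading to target = atan2(-4.5−0.5, 0.5−-2) = -1.1071
Δθ = wrap(-1.1071 − 0.5236) = -1.6307; ω₁ = Δθ/dt₁ = -0.6523
distance = √((0.5−-2)² + (-4.5−0.5)²) = 5.5902; v₂ = distance/dt₂ = 11.1803

ω₁ = -0.6523, v₂ = 11.1803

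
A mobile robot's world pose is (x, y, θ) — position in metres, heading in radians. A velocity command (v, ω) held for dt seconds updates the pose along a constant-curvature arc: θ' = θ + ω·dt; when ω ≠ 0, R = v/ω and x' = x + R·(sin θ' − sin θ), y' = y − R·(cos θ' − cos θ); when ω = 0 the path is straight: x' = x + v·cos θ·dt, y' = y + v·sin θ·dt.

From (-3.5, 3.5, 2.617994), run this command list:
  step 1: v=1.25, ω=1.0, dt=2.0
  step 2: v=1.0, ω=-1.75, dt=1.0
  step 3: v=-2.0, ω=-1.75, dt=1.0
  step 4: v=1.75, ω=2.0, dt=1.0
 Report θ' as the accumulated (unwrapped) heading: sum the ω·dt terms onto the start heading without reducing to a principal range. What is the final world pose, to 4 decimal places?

step 1: θ'=4.6180 (R=1.2500) → pose (-5.3694, 2.5353, 4.6180)
step 2: θ'=2.8680 (R=-0.5714) → pose (-6.0927, 2.0390, 2.8680)
step 3: θ'=1.1180 (R=1.1429) → pose (-5.3738, 0.4386, 1.1180)
step 4: θ'=3.1180 (R=0.8750) → pose (-6.1400, 1.6962, 3.1180)

(-6.1400, 1.6962, 3.1180)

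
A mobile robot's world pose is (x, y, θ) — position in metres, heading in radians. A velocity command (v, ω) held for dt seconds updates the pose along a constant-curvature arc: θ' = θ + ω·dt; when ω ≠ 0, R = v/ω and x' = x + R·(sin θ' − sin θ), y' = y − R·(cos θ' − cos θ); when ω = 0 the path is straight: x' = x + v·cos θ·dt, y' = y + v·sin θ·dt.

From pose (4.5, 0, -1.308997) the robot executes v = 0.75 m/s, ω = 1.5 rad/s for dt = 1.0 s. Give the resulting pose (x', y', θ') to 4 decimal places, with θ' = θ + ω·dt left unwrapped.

θ' = -1.3090 + 1.5·1.0 = 0.1910
R = v/ω = 0.75/1.5 = 0.5000
x' = 4.5 + 0.5000·(sin 0.1910 − sin -1.3090) = 5.0779
y' = 0 − 0.5000·(cos 0.1910 − cos -1.3090) = -0.3615

(5.0779, -0.3615, 0.1910)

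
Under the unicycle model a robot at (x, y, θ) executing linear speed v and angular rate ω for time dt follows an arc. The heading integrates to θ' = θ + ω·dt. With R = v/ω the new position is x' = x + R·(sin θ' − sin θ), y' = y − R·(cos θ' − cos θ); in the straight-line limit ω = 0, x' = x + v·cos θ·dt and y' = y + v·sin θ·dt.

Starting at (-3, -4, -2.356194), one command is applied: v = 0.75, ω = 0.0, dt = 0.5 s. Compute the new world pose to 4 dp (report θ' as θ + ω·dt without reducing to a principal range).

(-3.2652, -4.2652, -2.3562)

θ' = -2.3562 + 0.0·0.5 = -2.3562
ω = 0 → straight: x' = -3 + 0.75·cos(-2.3562)·0.5 = -3.2652
y' = -4 + 0.75·sin(-2.3562)·0.5 = -4.2652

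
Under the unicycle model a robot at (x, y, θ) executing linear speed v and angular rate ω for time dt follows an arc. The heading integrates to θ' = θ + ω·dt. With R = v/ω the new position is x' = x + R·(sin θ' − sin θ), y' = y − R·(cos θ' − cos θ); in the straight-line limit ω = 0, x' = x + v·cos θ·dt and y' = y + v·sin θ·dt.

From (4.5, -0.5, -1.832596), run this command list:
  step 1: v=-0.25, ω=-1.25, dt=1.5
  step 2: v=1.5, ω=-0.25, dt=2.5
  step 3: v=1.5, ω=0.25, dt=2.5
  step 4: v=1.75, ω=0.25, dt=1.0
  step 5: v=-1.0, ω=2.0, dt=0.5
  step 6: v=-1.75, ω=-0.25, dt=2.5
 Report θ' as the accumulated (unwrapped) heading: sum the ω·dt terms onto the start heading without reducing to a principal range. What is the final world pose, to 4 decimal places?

step 1: θ'=-3.7076 (R=0.2000) → pose (4.8004, -0.3830, -3.7076)
step 2: θ'=-4.3326 (R=-6.0000) → pose (2.4456, 2.4570, -4.3326)
step 3: θ'=-3.7076 (R=6.0000) → pose (0.0907, 5.2969, -3.7076)
step 4: θ'=-3.4576 (R=7.0000) → pose (-1.4878, 6.0420, -3.4576)
step 5: θ'=-2.4576 (R=-0.5000) → pose (-1.0164, 6.1297, -2.4576)
step 6: θ'=-3.0826 (R=7.0000) → pose (2.9941, 7.6921, -3.0826)

(2.9941, 7.6921, -3.0826)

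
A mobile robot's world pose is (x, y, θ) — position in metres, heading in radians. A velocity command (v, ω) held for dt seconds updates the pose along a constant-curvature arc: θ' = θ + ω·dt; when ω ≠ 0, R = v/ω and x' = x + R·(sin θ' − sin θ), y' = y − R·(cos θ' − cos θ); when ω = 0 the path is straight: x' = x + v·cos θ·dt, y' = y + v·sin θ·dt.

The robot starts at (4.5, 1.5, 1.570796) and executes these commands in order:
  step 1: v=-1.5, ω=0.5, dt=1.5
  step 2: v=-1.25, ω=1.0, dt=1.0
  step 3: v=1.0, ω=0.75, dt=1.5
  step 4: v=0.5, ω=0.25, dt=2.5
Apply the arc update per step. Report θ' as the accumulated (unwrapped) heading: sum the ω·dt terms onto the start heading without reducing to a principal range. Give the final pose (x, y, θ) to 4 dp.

(5.4502, -3.1120, 5.0708)

step 1: θ'=2.3208 (R=-3.0000) → pose (5.3049, -0.5449, 2.3208)
step 2: θ'=3.3208 (R=-1.2500) → pose (6.4424, -0.9229, 3.3208)
step 3: θ'=4.4458 (R=1.3333) → pose (5.3938, -1.8836, 4.4458)
step 4: θ'=5.0708 (R=2.0000) → pose (5.4502, -3.1120, 5.0708)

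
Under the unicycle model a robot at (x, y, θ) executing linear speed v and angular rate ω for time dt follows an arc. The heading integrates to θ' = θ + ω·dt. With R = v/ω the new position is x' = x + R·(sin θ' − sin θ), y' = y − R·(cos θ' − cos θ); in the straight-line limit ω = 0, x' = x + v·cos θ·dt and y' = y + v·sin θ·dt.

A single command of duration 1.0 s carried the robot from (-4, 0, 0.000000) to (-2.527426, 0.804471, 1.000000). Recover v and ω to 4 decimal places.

v = 1.7500, ω = 1.0000

Δθ = 1.000000 − 0.000000 = 1.000000
ω = Δθ/dt = 1.000000/1.0 = 1.0000
R = Δx/(sin θ' − sin θ) = 1.7500
v = R·ω = 1.7500·1.0000 = 1.7500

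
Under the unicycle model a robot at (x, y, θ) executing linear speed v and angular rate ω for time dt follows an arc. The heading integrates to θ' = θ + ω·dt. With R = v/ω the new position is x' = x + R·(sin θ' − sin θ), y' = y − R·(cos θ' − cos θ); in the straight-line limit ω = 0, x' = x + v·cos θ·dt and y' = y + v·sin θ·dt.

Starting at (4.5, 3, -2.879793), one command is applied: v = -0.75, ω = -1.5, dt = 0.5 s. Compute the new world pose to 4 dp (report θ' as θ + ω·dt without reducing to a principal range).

(4.8639, 2.9586, -3.6298)

θ' = -2.8798 + -1.5·0.5 = -3.6298
R = v/ω = -0.75/-1.5 = 0.5000
x' = 4.5 + 0.5000·(sin -3.6298 − sin -2.8798) = 4.8639
y' = 3 − 0.5000·(cos -3.6298 − cos -2.8798) = 2.9586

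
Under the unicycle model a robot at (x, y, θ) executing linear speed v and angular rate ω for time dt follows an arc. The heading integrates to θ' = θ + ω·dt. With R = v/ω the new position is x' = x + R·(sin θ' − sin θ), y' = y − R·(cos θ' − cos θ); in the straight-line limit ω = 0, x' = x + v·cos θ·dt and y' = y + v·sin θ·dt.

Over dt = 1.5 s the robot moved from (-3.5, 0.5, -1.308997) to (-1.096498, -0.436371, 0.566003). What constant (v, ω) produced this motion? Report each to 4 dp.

Δθ = 0.566003 − -1.308997 = 1.875000
ω = Δθ/dt = 1.875000/1.5 = 1.2500
R = Δx/(sin θ' − sin θ) = 1.6000
v = R·ω = 1.6000·1.2500 = 2.0000

v = 2.0000, ω = 1.2500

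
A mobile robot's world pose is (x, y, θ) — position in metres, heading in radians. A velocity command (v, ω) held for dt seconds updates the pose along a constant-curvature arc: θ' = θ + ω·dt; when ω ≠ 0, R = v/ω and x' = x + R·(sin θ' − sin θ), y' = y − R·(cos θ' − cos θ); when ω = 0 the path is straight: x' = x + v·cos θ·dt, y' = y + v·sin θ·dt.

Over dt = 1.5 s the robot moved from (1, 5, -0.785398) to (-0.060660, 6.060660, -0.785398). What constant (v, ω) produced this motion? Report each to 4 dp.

v = -1.0000, ω = 0.0000

Δθ = -0.785398 − -0.785398 = 0.000000
ω = Δθ/dt = 0.000000/1.5 = 0.0000
ω = 0 → v = (Δx·cos θ + Δy·sin θ)/dt = -1.0000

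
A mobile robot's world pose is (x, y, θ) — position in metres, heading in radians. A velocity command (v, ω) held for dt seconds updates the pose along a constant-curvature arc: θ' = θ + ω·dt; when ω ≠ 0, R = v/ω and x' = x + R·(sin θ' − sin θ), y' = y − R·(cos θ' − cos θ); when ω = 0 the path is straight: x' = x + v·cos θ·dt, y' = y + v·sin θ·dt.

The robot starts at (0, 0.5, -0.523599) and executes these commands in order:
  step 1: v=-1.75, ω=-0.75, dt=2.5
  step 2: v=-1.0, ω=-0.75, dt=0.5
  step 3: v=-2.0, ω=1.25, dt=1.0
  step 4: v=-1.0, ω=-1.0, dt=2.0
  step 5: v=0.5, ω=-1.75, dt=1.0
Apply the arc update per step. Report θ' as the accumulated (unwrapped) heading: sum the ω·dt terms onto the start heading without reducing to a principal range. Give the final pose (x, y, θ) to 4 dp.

(2.2694, 7.4619, -5.2736)

step 1: θ'=-2.3986 (R=2.3333) → pose (-0.4118, 4.2391, -2.3986)
step 2: θ'=-2.7736 (R=1.3333) → pose (0.0105, 4.5012, -2.7736)
step 3: θ'=-1.5236 (R=-1.6000) → pose (1.0331, 6.0696, -1.5236)
step 4: θ'=-3.5236 (R=1.0000) → pose (2.4048, 7.0447, -3.5236)
step 5: θ'=-5.2736 (R=-0.2857) → pose (2.2694, 7.4619, -5.2736)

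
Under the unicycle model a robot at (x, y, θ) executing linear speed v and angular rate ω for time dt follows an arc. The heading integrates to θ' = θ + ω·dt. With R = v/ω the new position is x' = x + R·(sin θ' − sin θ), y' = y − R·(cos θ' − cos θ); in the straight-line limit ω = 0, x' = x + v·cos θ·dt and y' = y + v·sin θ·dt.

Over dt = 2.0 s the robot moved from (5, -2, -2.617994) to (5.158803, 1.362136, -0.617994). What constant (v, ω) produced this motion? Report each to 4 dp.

v = -2.0000, ω = 1.0000

Δθ = -0.617994 − -2.617994 = 2.000000
ω = Δθ/dt = 2.000000/2.0 = 1.0000
R = −Δy/(cos θ' − cos θ) = -2.0000
v = R·ω = -2.0000·1.0000 = -2.0000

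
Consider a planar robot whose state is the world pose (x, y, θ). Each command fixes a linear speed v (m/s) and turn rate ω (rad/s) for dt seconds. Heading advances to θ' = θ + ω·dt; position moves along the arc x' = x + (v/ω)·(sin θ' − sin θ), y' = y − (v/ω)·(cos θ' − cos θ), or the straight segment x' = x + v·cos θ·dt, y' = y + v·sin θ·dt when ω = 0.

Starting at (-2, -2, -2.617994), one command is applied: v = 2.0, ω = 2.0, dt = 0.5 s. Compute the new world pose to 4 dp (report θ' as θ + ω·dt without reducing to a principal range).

θ' = -2.6180 + 2.0·0.5 = -1.6180
R = v/ω = 2.0/2.0 = 1.0000
x' = -2 + 1.0000·(sin -1.6180 − sin -2.6180) = -2.4989
y' = -2 − 1.0000·(cos -1.6180 − cos -2.6180) = -2.8188

(-2.4989, -2.8188, -1.6180)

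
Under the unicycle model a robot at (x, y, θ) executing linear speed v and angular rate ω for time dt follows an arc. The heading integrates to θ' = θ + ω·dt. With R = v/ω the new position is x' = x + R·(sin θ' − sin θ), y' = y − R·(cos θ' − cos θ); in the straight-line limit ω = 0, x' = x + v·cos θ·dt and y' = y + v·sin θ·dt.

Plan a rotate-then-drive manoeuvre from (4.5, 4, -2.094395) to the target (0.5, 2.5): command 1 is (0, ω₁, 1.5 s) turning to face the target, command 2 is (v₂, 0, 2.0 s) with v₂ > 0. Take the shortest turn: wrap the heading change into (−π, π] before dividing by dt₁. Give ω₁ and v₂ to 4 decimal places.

ω₁ = -0.4590, v₂ = 2.1360

heading to target = atan2(2.5−4, 0.5−4.5) = -2.7828
Δθ = wrap(-2.7828 − -2.0944) = -0.6884; ω₁ = Δθ/dt₁ = -0.4590
distance = √((0.5−4.5)² + (2.5−4)²) = 4.2720; v₂ = distance/dt₂ = 2.1360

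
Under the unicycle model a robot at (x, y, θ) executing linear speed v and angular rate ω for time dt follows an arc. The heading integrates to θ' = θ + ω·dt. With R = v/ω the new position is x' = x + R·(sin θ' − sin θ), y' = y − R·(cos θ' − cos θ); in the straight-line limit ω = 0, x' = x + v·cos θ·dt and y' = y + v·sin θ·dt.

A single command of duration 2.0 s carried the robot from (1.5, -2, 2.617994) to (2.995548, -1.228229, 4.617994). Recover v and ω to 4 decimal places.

v = -1.0000, ω = 1.0000

Δθ = 4.617994 − 2.617994 = 2.000000
ω = Δθ/dt = 2.000000/2.0 = 1.0000
R = Δx/(sin θ' − sin θ) = -1.0000
v = R·ω = -1.0000·1.0000 = -1.0000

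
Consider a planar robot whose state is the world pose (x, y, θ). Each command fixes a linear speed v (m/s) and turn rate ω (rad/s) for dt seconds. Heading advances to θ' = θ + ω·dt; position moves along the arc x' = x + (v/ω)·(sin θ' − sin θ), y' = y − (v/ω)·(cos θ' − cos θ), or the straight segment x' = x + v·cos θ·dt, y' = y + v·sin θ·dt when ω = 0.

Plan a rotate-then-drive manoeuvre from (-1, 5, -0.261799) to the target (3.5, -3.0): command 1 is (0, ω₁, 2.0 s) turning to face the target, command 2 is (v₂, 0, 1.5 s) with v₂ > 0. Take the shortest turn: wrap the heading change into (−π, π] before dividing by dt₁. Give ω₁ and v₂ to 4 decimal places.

ω₁ = -0.3983, v₂ = 6.1192

heading to target = atan2(-3−5, 3.5−-1) = -1.0584
Δθ = wrap(-1.0584 − -0.2618) = -0.7966; ω₁ = Δθ/dt₁ = -0.3983
distance = √((3.5−-1)² + (-3−5)²) = 9.1788; v₂ = distance/dt₂ = 6.1192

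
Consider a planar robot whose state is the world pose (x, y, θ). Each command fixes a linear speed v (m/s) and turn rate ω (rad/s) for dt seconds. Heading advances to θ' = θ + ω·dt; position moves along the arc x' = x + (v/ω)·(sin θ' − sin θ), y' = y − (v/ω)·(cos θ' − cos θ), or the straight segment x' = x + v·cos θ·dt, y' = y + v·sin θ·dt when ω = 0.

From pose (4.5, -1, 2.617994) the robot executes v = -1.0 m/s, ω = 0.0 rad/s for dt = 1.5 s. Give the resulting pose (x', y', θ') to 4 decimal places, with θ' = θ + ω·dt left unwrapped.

(5.7990, -1.7500, 2.6180)

θ' = 2.6180 + 0.0·1.5 = 2.6180
ω = 0 → straight: x' = 4.5 + -1.0·cos(2.6180)·1.5 = 5.7990
y' = -1 + -1.0·sin(2.6180)·1.5 = -1.7500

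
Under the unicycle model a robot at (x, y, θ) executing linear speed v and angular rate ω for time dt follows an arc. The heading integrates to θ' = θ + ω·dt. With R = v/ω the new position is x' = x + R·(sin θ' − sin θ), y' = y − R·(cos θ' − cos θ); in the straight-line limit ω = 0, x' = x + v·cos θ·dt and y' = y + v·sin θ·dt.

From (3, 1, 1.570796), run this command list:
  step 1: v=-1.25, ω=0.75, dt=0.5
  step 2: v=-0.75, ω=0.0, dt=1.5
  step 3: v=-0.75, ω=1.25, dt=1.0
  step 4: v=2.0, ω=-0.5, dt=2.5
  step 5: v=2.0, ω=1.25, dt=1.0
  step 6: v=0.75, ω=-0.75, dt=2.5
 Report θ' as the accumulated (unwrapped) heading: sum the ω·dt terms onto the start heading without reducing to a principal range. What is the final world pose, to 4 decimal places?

step 1: θ'=1.9458 (R=-1.6667) → pose (3.1158, 0.3895, 1.9458)
step 2: θ'=1.9458 (straight) → pose (3.5279, -0.6573, 1.9458)
step 3: θ'=3.1958 (R=-0.6000) → pose (4.1187, -1.0366, 3.1958)
step 4: θ'=1.9458 (R=-4.0000) → pose (0.1799, 1.4924, 1.9458)
step 5: θ'=3.1958 (R=1.6000) → pose (-1.3955, 2.5040, 3.1958)
step 6: θ'=1.3208 (R=-1.0000) → pose (-2.4186, 3.7500, 1.3208)

(-2.4186, 3.7500, 1.3208)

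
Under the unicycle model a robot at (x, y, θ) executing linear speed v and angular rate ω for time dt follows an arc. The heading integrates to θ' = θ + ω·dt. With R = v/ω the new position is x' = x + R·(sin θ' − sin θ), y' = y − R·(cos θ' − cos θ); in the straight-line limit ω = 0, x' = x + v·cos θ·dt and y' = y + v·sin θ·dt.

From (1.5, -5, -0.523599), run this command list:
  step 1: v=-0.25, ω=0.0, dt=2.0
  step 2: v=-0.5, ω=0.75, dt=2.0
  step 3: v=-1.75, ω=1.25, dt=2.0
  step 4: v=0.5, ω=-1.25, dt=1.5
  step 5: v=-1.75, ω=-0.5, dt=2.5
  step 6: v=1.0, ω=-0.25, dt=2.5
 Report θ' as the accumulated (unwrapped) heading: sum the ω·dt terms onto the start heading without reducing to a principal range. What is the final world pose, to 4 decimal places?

(1.4340, -9.9923, -0.2736)

step 1: θ'=-0.5236 (straight) → pose (1.0670, -4.7500, -0.5236)
step 2: θ'=0.9764 (R=-0.6667) → pose (0.1813, -4.9540, 0.9764)
step 3: θ'=3.4764 (R=-1.4000) → pose (1.8012, -7.0603, 3.4764)
step 4: θ'=1.6014 (R=-0.4000) → pose (1.2700, -6.6947, 1.6014)
step 5: θ'=0.3514 (R=3.5000) → pose (-1.0236, -10.0880, 0.3514)
step 6: θ'=-0.2736 (R=-4.0000) → pose (1.4340, -9.9923, -0.2736)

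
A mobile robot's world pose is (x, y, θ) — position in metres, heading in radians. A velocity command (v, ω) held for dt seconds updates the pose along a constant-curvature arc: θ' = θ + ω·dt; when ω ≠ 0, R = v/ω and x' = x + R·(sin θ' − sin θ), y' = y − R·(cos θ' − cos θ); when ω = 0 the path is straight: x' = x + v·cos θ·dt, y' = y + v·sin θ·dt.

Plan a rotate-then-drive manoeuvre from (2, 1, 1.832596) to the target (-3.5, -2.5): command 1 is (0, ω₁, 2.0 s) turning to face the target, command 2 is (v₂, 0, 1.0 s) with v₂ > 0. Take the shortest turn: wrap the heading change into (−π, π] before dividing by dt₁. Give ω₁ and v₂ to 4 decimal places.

ω₁ = 0.9379, v₂ = 6.5192

heading to target = atan2(-2.5−1, -3.5−2) = -2.5749
Δθ = wrap(-2.5749 − 1.8326) = 1.8757; ω₁ = Δθ/dt₁ = 0.9379
distance = √((-3.5−2)² + (-2.5−1)²) = 6.5192; v₂ = distance/dt₂ = 6.5192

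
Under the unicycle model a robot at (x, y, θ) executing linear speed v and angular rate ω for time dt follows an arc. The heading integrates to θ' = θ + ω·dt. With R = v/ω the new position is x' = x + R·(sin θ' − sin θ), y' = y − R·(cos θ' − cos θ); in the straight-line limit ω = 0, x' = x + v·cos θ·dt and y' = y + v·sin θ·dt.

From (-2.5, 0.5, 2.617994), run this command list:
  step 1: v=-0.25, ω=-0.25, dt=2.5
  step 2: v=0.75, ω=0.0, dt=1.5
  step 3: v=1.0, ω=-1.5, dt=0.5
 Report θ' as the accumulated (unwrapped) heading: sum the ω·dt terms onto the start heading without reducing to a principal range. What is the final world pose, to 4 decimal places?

(-2.5718, 1.5578, 1.2430)

step 1: θ'=1.9930 (R=1.0000) → pose (-2.0878, 0.0437, 1.9930)
step 2: θ'=1.9930 (straight) → pose (-2.5488, 1.0700, 1.9930)
step 3: θ'=1.2430 (R=-0.6667) → pose (-2.5718, 1.5578, 1.2430)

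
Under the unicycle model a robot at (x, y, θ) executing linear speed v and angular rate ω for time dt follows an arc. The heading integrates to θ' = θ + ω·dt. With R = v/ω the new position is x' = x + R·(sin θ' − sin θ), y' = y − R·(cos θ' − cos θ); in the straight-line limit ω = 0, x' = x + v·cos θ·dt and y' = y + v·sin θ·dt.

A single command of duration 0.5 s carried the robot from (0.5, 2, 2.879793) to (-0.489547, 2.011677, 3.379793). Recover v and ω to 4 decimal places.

Δθ = 3.379793 − 2.879793 = 0.500000
ω = Δθ/dt = 0.500000/0.5 = 1.0000
R = Δx/(sin θ' − sin θ) = 2.0000
v = R·ω = 2.0000·1.0000 = 2.0000

v = 2.0000, ω = 1.0000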